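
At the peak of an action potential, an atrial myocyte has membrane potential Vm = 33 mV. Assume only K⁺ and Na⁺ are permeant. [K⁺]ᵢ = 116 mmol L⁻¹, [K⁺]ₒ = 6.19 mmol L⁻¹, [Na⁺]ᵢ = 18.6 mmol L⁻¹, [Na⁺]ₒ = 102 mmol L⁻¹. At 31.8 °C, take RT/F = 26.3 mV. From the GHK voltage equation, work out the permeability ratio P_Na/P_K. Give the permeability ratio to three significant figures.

Let α = P_Na/P_K. GHK: Vm = 26.3·ln[(Kₒ + α·Naₒ)/(Kᵢ + α·Naᵢ)].
e^(Vm/26.3) = e^(33.0/26.3) = 3.507
So 3.507·(Kᵢ + α·Naᵢ) = Kₒ + α·Naₒ → α = (3.507·116.0 − 6.19) / (102.0 − 3.507·18.6)
α = (406.8 − 6.19) / (102.0 − 65.23) = 400.6/36.77 = 10.9

10.9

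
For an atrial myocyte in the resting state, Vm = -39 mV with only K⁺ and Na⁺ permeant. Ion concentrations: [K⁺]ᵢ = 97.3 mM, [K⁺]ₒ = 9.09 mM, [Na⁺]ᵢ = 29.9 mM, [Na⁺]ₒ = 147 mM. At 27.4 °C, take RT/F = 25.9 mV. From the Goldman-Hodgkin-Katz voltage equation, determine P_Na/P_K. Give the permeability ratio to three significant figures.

Let α = P_Na/P_K. GHK: Vm = 25.9·ln[(Kₒ + α·Naₒ)/(Kᵢ + α·Naᵢ)].
e^(Vm/25.9) = e^(-39.0/25.9) = 0.22184
So 0.22184·(Kᵢ + α·Naᵢ) = Kₒ + α·Naₒ → α = (0.22184·97.3 − 9.09) / (147.0 − 0.22184·29.9)
α = (21.59 − 9.09) / (147.0 − 6.633) = 12.5/140.4 = 0.08902

0.0890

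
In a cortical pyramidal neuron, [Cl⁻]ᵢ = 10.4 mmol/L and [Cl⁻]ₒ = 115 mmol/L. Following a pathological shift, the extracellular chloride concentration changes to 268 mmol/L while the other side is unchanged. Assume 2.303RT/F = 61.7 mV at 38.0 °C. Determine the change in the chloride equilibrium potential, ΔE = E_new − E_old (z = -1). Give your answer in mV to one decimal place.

-22.7 mV

E_old = (61.7/-1)·log₁₀(115/10.4) = -64.39 mV
E_new = (61.7/-1)·log₁₀(268/10.4) = -87.06 mV
ΔE = -87.06 − (-64.39) = -22.67 mV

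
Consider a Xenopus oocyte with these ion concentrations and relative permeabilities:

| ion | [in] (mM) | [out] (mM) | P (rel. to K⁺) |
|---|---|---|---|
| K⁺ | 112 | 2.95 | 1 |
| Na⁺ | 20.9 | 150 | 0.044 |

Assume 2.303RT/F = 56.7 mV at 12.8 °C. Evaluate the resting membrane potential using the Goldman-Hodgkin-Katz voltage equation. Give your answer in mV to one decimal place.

-60.8 mV

Vm = 56.7 · log₁₀[(Σ P·[cation]ₒ + Σ P·[anion]ᵢ) / (Σ P·[cation]ᵢ + Σ P·[anion]ₒ)]
Numerator = 1×2.95 + 0.044×150 = 9.55
Denominator = 1×112 + 0.044×20.9 = 112.9
Vm = 56.7 · log₁₀(0.084573) = 56.7 × (-1.0728) = -60.83 mV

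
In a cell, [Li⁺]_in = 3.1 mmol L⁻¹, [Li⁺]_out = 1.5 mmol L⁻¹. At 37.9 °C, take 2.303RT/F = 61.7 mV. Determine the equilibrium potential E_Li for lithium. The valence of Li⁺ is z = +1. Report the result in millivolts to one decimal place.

E = (61.7/z) · log₁₀([Li⁺]_out/[Li⁺]_in) with z = +1.
= (61.7/1) · log₁₀(1.5/3.1) = 61.70 · log₁₀(0.4839)
= 61.70 · (-0.3153) = -19.45 mV

-19.5 mV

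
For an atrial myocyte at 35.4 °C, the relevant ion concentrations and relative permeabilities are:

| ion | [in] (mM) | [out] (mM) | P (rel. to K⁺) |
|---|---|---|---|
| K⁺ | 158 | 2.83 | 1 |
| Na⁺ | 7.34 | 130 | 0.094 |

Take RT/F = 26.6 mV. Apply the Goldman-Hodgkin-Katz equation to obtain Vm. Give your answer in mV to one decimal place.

Vm = 26.6 · ln[(Σ P·[cation]ₒ + Σ P·[anion]ᵢ) / (Σ P·[cation]ᵢ + Σ P·[anion]ₒ)]
Numerator = 1×2.83 + 0.094×130 = 15.05
Denominator = 1×158 + 0.094×7.34 = 158.7
Vm = 26.6 · ln(0.094839) = 26.6 × (-2.3556) = -62.66 mV

-62.7 mV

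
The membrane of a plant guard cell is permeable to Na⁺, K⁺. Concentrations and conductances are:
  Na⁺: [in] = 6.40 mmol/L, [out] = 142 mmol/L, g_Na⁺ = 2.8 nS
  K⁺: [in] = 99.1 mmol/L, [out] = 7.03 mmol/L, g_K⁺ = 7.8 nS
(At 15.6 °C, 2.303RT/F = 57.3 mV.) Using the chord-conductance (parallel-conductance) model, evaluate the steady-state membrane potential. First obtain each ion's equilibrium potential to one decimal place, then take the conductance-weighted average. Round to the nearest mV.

E_Na⁺ = (57.3/1)·log₁₀(142/6.40) = 77.1 mV
E_K⁺ = (57.3/1)·log₁₀(7.03/99.1) = -65.8 mV
Vm = (Σ gᵢEᵢ)/(Σ gᵢ) = (2.8·77.1 + 7.8·-65.8) / (2.8 + 7.8)
= -297.36 / 10.6 = -28.05 mV

-28 mV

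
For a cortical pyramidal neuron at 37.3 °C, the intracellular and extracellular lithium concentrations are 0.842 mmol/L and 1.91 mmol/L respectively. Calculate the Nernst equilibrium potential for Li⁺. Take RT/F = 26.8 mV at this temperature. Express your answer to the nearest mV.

22 mV

E = (26.8/z) · ln([Li⁺]_out/[Li⁺]_in) with z = +1.
= (26.8/1) · ln(1.91/0.842) = 26.80 · ln(2.268)
= 26.80 · (0.8191) = 21.95 mV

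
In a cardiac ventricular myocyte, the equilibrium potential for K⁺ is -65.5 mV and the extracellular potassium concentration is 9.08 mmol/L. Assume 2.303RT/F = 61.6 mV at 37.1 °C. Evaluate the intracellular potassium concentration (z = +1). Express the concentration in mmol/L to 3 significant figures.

Nernst: E = (61.6/1) · log₁₀([out]/[in]), so log₁₀([out]/[in]) = -65.5 × 1 / 61.6 = -1.0633.
[out]/[in] = 10^(-1.0633) = 0.08643.
[in] = 9.08 / 0.08643 = 105.1 mmol/L.

105 mmol/L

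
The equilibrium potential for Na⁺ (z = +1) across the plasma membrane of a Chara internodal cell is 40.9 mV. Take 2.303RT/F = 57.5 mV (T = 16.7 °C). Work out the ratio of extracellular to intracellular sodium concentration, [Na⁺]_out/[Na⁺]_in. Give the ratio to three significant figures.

log₁₀([out]/[in]) = E·z/(57.5) = 40.9 × 1 / 57.5 = 0.7113
[out]/[in] = 10^(0.7113) = 5.144

5.14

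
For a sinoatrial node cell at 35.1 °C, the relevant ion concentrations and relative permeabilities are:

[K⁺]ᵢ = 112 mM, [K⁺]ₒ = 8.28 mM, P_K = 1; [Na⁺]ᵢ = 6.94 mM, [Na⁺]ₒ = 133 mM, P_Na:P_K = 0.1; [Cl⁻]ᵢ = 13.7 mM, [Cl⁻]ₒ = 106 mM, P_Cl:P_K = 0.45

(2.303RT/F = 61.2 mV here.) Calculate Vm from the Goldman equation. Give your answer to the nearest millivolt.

Vm = 61.2 · log₁₀[(Σ P·[cation]ₒ + Σ P·[anion]ᵢ) / (Σ P·[cation]ᵢ + Σ P·[anion]ₒ)]
Numerator = 1×8.28 + 0.1×133 + 0.45×13.7 = 27.74
Denominator = 1×112 + 0.1×6.94 + 0.45×106 = 160.4
Vm = 61.2 · log₁₀(0.17298) = 61.2 × (-0.7620) = -46.63 mV

-47 mV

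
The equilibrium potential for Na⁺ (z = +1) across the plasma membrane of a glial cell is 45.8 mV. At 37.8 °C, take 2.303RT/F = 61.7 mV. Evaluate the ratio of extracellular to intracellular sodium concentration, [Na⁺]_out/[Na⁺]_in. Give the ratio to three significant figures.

5.52

log₁₀([out]/[in]) = E·z/(61.7) = 45.8 × 1 / 61.7 = 0.7423
[out]/[in] = 10^(0.7423) = 5.525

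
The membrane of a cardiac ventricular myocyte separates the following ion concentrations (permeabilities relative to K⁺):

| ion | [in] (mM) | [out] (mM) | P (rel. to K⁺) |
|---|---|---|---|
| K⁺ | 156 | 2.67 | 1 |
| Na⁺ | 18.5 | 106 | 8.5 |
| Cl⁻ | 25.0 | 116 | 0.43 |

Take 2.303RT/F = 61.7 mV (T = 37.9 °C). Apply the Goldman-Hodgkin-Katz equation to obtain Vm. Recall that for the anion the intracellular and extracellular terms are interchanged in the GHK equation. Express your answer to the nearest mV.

25 mV

Vm = 61.7 · log₁₀[(Σ P·[cation]ₒ + Σ P·[anion]ᵢ) / (Σ P·[cation]ᵢ + Σ P·[anion]ₒ)]
Numerator = 1×2.67 + 8.5×106 + 0.43×25.0 = 914.4
Denominator = 1×156 + 8.5×18.5 + 0.43×116 = 363.1
Vm = 61.7 · log₁₀(2.5182) = 61.7 × (0.4011) = 24.75 mV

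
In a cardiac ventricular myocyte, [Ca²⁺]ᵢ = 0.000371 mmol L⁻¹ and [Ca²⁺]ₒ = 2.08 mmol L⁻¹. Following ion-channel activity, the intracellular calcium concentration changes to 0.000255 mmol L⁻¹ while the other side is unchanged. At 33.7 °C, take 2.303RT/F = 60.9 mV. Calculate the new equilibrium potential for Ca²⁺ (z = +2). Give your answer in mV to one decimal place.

119.1 mV

After the shift: [Ca²⁺]_out = 2.08, [Ca²⁺]_in = 0.000255 mmol L⁻¹.
E_new = (60.9/2)·log₁₀(2.08/0.000255) = 30.45 · (3.9115) = 119.11 mV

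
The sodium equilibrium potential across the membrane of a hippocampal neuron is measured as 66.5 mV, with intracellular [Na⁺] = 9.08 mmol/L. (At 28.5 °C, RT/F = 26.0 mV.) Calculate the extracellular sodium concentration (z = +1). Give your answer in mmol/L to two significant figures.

120 mmol/L

Nernst: E = (26.0/1) · ln([out]/[in]), so ln([out]/[in]) = 66.5 × 1 / 26.0 = 2.5577.
[out]/[in] = e^(2.5577) = 12.91.
[out] = 12.91 × 9.08 = 117.2 mmol/L.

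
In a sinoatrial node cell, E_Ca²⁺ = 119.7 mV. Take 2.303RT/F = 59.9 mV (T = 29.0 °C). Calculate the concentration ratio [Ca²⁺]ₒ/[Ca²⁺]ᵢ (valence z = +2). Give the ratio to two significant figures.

log₁₀([out]/[in]) = E·z/(59.9) = 119.7 × 2 / 59.9 = 3.9967
[out]/[in] = 10^(3.9967) = 9923

9900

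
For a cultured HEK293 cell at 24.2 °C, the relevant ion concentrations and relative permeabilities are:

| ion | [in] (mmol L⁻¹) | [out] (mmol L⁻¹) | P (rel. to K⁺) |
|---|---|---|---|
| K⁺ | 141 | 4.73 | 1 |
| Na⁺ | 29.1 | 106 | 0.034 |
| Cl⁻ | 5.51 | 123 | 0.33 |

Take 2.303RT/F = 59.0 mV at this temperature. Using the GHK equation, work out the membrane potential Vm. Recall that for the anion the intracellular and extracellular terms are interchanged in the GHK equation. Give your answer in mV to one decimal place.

-74.0 mV

Vm = 59.0 · log₁₀[(Σ P·[cation]ₒ + Σ P·[anion]ᵢ) / (Σ P·[cation]ᵢ + Σ P·[anion]ₒ)]
Numerator = 1×4.73 + 0.034×106 + 0.33×5.51 = 10.15
Denominator = 1×141 + 0.034×29.1 + 0.33×123 = 182.6
Vm = 59.0 · log₁₀(0.055605) = 59.0 × (-1.2549) = -74.04 mV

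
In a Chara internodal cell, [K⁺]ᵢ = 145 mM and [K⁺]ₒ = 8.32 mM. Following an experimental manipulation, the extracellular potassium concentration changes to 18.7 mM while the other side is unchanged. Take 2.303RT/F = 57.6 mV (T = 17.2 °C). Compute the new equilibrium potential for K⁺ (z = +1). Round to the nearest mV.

-51 mV

After the shift: [K⁺]_out = 18.7, [K⁺]_in = 145 mM.
E_new = (57.6/1)·log₁₀(18.7/145) = 57.60 · (-0.8895) = -51.24 mV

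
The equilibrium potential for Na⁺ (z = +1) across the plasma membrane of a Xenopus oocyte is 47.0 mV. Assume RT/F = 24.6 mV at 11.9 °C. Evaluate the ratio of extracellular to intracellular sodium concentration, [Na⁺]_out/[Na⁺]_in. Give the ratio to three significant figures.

ln([out]/[in]) = E·z/(24.6) = 47.0 × 1 / 24.6 = 1.9106
[out]/[in] = e^(1.9106) = 6.757

6.76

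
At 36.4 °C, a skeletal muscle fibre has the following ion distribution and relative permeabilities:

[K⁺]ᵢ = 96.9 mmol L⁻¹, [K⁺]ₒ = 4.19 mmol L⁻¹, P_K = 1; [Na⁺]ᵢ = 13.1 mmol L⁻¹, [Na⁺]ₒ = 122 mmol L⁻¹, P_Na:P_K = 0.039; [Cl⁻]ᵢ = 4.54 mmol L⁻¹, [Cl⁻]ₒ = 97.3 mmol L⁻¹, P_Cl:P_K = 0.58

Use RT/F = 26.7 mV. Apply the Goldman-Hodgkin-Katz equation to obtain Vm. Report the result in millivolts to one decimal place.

Vm = 26.7 · ln[(Σ P·[cation]ₒ + Σ P·[anion]ᵢ) / (Σ P·[cation]ᵢ + Σ P·[anion]ₒ)]
Numerator = 1×4.19 + 0.039×122 + 0.58×4.54 = 11.58
Denominator = 1×96.9 + 0.039×13.1 + 0.58×97.3 = 153.8
Vm = 26.7 · ln(0.075278) = 26.7 × (-2.5866) = -69.06 mV

-69.1 mV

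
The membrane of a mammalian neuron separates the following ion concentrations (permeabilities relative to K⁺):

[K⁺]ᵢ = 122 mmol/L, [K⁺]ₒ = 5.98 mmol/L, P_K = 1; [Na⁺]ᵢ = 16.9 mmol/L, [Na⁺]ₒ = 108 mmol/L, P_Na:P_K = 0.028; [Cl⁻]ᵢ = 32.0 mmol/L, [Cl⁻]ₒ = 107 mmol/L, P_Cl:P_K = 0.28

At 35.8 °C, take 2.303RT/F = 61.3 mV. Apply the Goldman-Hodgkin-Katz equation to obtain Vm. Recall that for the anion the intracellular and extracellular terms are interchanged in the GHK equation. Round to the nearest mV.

Vm = 61.3 · log₁₀[(Σ P·[cation]ₒ + Σ P·[anion]ᵢ) / (Σ P·[cation]ᵢ + Σ P·[anion]ₒ)]
Numerator = 1×5.98 + 0.028×108 + 0.28×32.0 = 17.96
Denominator = 1×122 + 0.028×16.9 + 0.28×107 = 152.4
Vm = 61.3 · log₁₀(0.11785) = 61.3 × (-0.9287) = -56.93 mV

-57 mV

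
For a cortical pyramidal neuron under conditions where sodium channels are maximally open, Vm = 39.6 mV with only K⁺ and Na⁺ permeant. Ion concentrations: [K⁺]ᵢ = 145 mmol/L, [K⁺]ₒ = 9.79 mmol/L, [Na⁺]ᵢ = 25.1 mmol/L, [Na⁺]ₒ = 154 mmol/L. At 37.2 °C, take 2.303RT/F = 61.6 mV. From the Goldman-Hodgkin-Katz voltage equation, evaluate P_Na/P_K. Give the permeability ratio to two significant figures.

14

Let α = P_Na/P_K. GHK: Vm = 61.6·log₁₀[(Kₒ + α·Naₒ)/(Kᵢ + α·Naᵢ)].
10^(Vm/61.6) = 10^(39.6/61.6) = 4.394
So 4.394·(Kᵢ + α·Naᵢ) = Kₒ + α·Naₒ → α = (4.394·145.0 − 9.79) / (154.0 − 4.394·25.1)
α = (637.1 − 9.79) / (154.0 − 110.3) = 627.3/43.71 = 14.35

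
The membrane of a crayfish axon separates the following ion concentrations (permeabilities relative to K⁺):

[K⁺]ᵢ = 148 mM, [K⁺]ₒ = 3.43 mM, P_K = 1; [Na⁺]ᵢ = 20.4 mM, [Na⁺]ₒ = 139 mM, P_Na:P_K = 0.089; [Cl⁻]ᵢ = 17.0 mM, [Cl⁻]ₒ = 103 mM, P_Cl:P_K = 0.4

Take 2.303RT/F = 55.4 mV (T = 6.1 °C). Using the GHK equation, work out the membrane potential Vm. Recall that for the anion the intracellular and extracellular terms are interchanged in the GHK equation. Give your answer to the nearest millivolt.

Vm = 55.4 · log₁₀[(Σ P·[cation]ₒ + Σ P·[anion]ᵢ) / (Σ P·[cation]ᵢ + Σ P·[anion]ₒ)]
Numerator = 1×3.43 + 0.089×139 + 0.4×17.0 = 22.6
Denominator = 1×148 + 0.089×20.4 + 0.4×103 = 191
Vm = 55.4 · log₁₀(0.11832) = 55.4 × (-0.9269) = -51.35 mV

-51 mV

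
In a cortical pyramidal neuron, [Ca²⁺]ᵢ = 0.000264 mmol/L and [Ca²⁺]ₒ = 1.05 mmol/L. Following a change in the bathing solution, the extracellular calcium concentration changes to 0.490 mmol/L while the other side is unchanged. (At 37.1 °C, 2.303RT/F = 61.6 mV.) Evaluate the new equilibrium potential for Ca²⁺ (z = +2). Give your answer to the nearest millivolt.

After the shift: [Ca²⁺]_out = 0.490, [Ca²⁺]_in = 0.000264 mmol/L.
E_new = (61.6/2)·log₁₀(0.490/0.000264) = 30.80 · (3.2686) = 100.67 mV

101 mV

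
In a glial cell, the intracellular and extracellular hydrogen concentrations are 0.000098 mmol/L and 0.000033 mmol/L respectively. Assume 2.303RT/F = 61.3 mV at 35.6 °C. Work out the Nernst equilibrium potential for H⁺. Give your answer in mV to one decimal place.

E = (61.3/z) · log₁₀([H⁺]_out/[H⁺]_in) with z = +1.
= (61.3/1) · log₁₀(0.000033/0.000098) = 61.30 · log₁₀(0.3367)
= 61.30 · (-0.4727) = -28.98 mV

-29.0 mV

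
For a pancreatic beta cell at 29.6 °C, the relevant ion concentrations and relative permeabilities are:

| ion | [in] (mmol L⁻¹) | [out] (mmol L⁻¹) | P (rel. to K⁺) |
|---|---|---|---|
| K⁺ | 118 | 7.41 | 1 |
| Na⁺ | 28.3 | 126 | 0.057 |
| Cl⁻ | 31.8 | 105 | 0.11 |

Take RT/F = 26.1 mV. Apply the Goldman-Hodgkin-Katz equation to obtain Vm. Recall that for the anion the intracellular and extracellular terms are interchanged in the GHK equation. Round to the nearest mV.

Vm = 26.1 · ln[(Σ P·[cation]ₒ + Σ P·[anion]ᵢ) / (Σ P·[cation]ᵢ + Σ P·[anion]ₒ)]
Numerator = 1×7.41 + 0.057×126 + 0.11×31.8 = 18.09
Denominator = 1×118 + 0.057×28.3 + 0.11×105 = 131.2
Vm = 26.1 · ln(0.13792) = 26.1 × (-1.9811) = -51.71 mV

-52 mV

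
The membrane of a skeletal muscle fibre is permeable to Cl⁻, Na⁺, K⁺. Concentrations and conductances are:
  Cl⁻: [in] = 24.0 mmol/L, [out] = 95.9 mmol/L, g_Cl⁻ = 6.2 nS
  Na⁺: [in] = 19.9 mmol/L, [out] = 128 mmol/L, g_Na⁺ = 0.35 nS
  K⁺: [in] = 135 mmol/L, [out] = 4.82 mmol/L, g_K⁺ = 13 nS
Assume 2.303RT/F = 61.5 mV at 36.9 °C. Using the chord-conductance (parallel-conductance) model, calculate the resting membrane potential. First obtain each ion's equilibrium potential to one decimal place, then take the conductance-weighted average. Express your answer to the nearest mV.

-70 mV

E_Cl⁻ = (61.5/-1)·log₁₀(95.9/24.0) = -37.0 mV
E_Na⁺ = (61.5/1)·log₁₀(128/19.9) = 49.7 mV
E_K⁺ = (61.5/1)·log₁₀(4.82/135) = -89.0 mV
Vm = (Σ gᵢEᵢ)/(Σ gᵢ) = (6.2·-37.0 + 0.35·49.7 + 13·-89.0) / (6.2 + 0.35 + 13)
= -1369.01 / 19.55 = -70.03 mV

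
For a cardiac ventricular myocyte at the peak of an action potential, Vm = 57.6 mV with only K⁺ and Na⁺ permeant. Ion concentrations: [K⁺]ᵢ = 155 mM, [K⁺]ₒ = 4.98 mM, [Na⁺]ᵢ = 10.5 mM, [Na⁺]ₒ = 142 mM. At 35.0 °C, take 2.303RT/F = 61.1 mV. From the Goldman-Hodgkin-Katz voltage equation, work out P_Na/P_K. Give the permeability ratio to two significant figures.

27

Let α = P_Na/P_K. GHK: Vm = 61.1·log₁₀[(Kₒ + α·Naₒ)/(Kᵢ + α·Naᵢ)].
10^(Vm/61.1) = 10^(57.6/61.1) = 8.7643
So 8.7643·(Kᵢ + α·Naᵢ) = Kₒ + α·Naₒ → α = (8.7643·155.0 − 4.98) / (142.0 − 8.7643·10.5)
α = (1358 − 4.98) / (142.0 − 92.03) = 1353/49.97 = 27.08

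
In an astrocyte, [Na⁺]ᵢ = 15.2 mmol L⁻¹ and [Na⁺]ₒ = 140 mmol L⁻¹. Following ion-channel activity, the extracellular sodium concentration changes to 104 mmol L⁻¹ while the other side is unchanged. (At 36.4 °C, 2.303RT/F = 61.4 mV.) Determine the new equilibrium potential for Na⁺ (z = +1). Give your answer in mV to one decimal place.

51.3 mV

After the shift: [Na⁺]_out = 104, [Na⁺]_in = 15.2 mmol L⁻¹.
E_new = (61.4/1)·log₁₀(104/15.2) = 61.40 · (0.8352) = 51.28 mV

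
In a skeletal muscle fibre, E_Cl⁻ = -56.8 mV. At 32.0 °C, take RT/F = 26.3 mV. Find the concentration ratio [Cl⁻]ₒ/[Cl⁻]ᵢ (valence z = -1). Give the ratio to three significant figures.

8.67

ln([out]/[in]) = E·z/(26.3) = -56.8 × -1 / 26.3 = 2.1597
[out]/[in] = e^(2.1597) = 8.669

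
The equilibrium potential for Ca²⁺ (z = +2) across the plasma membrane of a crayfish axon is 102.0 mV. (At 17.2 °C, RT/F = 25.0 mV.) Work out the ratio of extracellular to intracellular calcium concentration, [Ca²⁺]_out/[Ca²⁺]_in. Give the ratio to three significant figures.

3500

ln([out]/[in]) = E·z/(25.0) = 102.0 × 2 / 25.0 = 8.1600
[out]/[in] = e^(8.1600) = 3498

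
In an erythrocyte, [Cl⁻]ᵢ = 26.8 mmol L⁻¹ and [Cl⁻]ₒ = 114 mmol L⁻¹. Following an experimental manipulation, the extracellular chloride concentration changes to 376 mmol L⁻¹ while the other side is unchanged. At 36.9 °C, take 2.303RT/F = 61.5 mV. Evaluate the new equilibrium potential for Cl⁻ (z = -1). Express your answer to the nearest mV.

After the shift: [Cl⁻]_out = 376, [Cl⁻]_in = 26.8 mmol L⁻¹.
E_new = (61.5/-1)·log₁₀(376/26.8) = -61.50 · (1.1471) = -70.54 mV

-71 mV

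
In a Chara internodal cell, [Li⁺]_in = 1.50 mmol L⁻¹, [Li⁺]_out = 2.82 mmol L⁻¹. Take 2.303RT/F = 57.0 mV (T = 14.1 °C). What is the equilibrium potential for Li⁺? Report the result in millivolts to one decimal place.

15.6 mV

E = (57.0/z) · log₁₀([Li⁺]_out/[Li⁺]_in) with z = +1.
= (57.0/1) · log₁₀(2.82/1.50) = 57.00 · log₁₀(1.88)
= 57.00 · (0.2742) = 15.63 mV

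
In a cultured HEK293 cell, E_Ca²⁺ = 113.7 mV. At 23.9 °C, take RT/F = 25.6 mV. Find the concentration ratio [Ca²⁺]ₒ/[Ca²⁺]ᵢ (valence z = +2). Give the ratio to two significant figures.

7200

ln([out]/[in]) = E·z/(25.6) = 113.7 × 2 / 25.6 = 8.8828
[out]/[in] = e^(8.8828) = 7207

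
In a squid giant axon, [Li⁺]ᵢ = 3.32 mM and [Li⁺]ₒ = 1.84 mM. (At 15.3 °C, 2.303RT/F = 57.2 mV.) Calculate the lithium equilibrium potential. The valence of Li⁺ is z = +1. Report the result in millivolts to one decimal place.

E = (57.2/z) · log₁₀([Li⁺]_out/[Li⁺]_in) with z = +1.
= (57.2/1) · log₁₀(1.84/3.32) = 57.20 · log₁₀(0.5542)
= 57.20 · (-0.2563) = -14.66 mV

-14.7 mV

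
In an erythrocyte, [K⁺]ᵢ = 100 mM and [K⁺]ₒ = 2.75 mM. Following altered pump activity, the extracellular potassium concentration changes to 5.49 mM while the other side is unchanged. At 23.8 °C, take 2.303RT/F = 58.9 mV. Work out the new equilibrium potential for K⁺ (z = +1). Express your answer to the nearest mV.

-74 mV

After the shift: [K⁺]_out = 5.49, [K⁺]_in = 100 mM.
E_new = (58.9/1)·log₁₀(5.49/100) = 58.90 · (-1.2604) = -74.24 mV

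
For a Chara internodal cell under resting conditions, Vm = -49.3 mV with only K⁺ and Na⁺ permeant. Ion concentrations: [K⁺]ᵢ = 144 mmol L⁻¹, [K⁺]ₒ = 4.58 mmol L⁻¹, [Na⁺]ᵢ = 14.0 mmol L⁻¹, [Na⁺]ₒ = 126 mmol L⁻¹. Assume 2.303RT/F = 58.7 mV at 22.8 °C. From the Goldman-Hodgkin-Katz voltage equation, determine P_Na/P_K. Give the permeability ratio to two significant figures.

Let α = P_Na/P_K. GHK: Vm = 58.7·log₁₀[(Kₒ + α·Naₒ)/(Kᵢ + α·Naᵢ)].
10^(Vm/58.7) = 10^(-49.3/58.7) = 0.14459
So 0.14459·(Kᵢ + α·Naᵢ) = Kₒ + α·Naₒ → α = (0.14459·144.0 − 4.58) / (126.0 − 0.14459·14.0)
α = (20.82 − 4.58) / (126.0 − 2.024) = 16.24/124 = 0.131

0.13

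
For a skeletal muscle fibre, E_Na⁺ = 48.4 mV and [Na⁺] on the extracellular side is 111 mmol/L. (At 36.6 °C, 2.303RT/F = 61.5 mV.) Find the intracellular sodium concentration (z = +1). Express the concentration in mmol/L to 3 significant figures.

18.1 mmol/L

Nernst: E = (61.5/1) · log₁₀([out]/[in]), so log₁₀([out]/[in]) = 48.4 × 1 / 61.5 = 0.7870.
[out]/[in] = 10^(0.7870) = 6.123.
[in] = 111 / 6.123 = 18.13 mmol/L.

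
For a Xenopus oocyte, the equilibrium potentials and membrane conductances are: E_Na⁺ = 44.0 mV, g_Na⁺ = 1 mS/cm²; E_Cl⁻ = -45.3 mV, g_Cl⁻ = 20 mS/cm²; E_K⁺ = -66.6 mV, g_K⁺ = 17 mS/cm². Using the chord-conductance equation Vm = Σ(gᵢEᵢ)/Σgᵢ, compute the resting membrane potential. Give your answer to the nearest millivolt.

Σ gᵢEᵢ = 1·(44.0) + 20·(-45.3) + 17·(-66.6) = -1994.20
Σ gᵢ = 1 + 20 + 17 = 38
Vm = -1994.20 / 38 = -52.48 mV

-52 mV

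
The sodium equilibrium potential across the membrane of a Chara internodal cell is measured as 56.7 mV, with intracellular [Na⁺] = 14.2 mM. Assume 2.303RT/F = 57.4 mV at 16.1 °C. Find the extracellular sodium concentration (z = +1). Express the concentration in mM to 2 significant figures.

140 mM

Nernst: E = (57.4/1) · log₁₀([out]/[in]), so log₁₀([out]/[in]) = 56.7 × 1 / 57.4 = 0.9878.
[out]/[in] = 10^(0.9878) = 9.723.
[out] = 9.723 × 14.2 = 138.1 mM.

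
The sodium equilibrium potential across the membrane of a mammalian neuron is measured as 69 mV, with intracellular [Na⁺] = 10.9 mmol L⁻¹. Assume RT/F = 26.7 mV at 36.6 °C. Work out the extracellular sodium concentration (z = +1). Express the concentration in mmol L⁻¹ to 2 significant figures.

140 mmol L⁻¹

Nernst: E = (26.7/1) · ln([out]/[in]), so ln([out]/[in]) = 69.0 × 1 / 26.7 = 2.5843.
[out]/[in] = e^(2.5843) = 13.25.
[out] = 13.25 × 10.9 = 144.5 mmol L⁻¹.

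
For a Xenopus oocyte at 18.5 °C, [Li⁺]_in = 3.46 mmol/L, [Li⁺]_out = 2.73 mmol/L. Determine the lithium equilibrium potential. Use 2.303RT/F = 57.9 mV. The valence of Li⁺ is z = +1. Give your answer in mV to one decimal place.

-6.0 mV

E = (57.9/z) · log₁₀([Li⁺]_out/[Li⁺]_in) with z = +1.
= (57.9/1) · log₁₀(2.73/3.46) = 57.90 · log₁₀(0.789)
= 57.90 · (-0.1029) = -5.96 mV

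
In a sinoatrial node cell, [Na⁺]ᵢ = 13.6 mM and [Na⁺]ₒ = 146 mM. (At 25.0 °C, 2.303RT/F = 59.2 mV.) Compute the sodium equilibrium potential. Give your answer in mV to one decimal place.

E = (59.2/z) · log₁₀([Na⁺]_out/[Na⁺]_in) with z = +1.
= (59.2/1) · log₁₀(146/13.6) = 59.20 · log₁₀(10.74)
= 59.20 · (1.0308) = 61.02 mV

61.0 mV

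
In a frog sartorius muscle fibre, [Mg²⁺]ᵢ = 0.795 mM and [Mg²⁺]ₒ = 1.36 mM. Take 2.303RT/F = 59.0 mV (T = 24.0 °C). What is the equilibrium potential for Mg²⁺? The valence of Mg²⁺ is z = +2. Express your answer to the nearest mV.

7 mV

E = (59.0/z) · log₁₀([Mg²⁺]_out/[Mg²⁺]_in) with z = +2.
= (59.0/2) · log₁₀(1.36/0.795) = 29.50 · log₁₀(1.711)
= 29.50 · (0.2332) = 6.88 mV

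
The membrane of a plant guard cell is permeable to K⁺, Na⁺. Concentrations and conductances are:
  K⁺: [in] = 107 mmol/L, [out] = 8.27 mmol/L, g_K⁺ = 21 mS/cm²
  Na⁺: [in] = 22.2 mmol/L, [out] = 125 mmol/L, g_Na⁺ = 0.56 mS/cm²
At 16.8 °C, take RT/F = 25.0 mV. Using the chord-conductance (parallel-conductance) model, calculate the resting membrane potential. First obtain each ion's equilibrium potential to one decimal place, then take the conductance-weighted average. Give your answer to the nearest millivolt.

E_K⁺ = (25.0/1)·ln(8.27/107) = -64.0 mV
E_Na⁺ = (25.0/1)·ln(125/22.2) = 43.2 mV
Vm = (Σ gᵢEᵢ)/(Σ gᵢ) = (21·-64.0 + 0.56·43.2) / (21 + 0.56)
= -1319.81 / 21.56 = -61.22 mV

-61 mV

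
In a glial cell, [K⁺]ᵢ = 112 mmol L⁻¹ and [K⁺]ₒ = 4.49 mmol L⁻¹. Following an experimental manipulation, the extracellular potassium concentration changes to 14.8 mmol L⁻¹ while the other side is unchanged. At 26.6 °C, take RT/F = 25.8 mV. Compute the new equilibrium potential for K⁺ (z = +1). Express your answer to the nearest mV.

After the shift: [K⁺]_out = 14.8, [K⁺]_in = 112 mmol L⁻¹.
E_new = (25.8/1)·ln(14.8/112) = 25.80 · (-2.0239) = -52.22 mV

-52 mV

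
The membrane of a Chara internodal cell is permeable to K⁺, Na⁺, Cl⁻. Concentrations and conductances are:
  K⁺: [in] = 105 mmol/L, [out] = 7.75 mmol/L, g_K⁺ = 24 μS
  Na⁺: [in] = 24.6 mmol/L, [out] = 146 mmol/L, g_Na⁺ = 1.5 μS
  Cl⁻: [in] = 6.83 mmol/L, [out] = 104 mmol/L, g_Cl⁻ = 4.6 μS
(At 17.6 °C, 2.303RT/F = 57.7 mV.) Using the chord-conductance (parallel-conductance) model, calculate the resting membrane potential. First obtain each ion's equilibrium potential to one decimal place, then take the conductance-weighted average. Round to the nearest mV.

-60 mV

E_K⁺ = (57.7/1)·log₁₀(7.75/105) = -65.3 mV
E_Na⁺ = (57.7/1)·log₁₀(146/24.6) = 44.6 mV
E_Cl⁻ = (57.7/-1)·log₁₀(104/6.83) = -68.2 mV
Vm = (Σ gᵢEᵢ)/(Σ gᵢ) = (24·-65.3 + 1.5·44.6 + 4.6·-68.2) / (24 + 1.5 + 4.6)
= -1814.02 / 30.1 = -60.27 mV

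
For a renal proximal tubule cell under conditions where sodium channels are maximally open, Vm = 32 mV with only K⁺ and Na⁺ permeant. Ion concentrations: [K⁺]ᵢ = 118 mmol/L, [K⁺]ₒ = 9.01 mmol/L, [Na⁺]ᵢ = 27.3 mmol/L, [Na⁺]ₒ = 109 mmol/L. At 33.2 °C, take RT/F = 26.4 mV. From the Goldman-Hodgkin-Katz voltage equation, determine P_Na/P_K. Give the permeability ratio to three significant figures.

22.5

Let α = P_Na/P_K. GHK: Vm = 26.4·ln[(Kₒ + α·Naₒ)/(Kᵢ + α·Naᵢ)].
e^(Vm/26.4) = e^(32.0/26.4) = 3.3606
So 3.3606·(Kᵢ + α·Naᵢ) = Kₒ + α·Naₒ → α = (3.3606·118.0 − 9.01) / (109.0 − 3.3606·27.3)
α = (396.6 − 9.01) / (109.0 − 91.74) = 387.5/17.26 = 22.46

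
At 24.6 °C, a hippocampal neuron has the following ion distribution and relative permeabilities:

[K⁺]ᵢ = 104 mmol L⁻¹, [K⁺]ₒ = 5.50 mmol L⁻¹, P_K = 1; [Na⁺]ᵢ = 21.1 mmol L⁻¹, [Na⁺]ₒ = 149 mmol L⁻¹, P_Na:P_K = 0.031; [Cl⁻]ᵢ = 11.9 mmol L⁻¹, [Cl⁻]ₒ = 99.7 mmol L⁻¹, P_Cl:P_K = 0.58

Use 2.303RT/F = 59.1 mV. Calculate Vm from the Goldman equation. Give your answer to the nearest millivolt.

Vm = 59.1 · log₁₀[(Σ P·[cation]ₒ + Σ P·[anion]ᵢ) / (Σ P·[cation]ᵢ + Σ P·[anion]ₒ)]
Numerator = 1×5.50 + 0.031×149 + 0.58×11.9 = 17.02
Denominator = 1×104 + 0.031×21.1 + 0.58×99.7 = 162.5
Vm = 59.1 · log₁₀(0.10476) = 59.1 × (-0.9798) = -57.91 mV

-58 mV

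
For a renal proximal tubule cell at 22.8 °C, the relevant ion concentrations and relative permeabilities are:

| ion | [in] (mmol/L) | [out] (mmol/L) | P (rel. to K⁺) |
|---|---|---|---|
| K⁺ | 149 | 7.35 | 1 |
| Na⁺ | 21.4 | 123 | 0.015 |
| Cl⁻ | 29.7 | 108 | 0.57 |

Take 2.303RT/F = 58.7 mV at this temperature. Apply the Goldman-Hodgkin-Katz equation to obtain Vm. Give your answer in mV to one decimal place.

Vm = 58.7 · log₁₀[(Σ P·[cation]ₒ + Σ P·[anion]ᵢ) / (Σ P·[cation]ᵢ + Σ P·[anion]ₒ)]
Numerator = 1×7.35 + 0.015×123 + 0.57×29.7 = 26.12
Denominator = 1×149 + 0.015×21.4 + 0.57×108 = 210.9
Vm = 58.7 · log₁₀(0.12388) = 58.7 × (-0.9070) = -53.24 mV

-53.2 mV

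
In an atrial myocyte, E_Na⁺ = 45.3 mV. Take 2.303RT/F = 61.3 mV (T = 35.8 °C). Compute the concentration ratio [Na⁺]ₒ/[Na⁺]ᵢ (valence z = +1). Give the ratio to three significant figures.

5.48

log₁₀([out]/[in]) = E·z/(61.3) = 45.3 × 1 / 61.3 = 0.7390
[out]/[in] = 10^(0.7390) = 5.483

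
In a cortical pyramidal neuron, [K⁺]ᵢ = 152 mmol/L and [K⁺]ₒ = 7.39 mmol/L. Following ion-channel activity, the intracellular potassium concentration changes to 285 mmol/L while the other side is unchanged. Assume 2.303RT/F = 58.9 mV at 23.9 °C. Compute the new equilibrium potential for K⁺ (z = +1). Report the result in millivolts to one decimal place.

-93.4 mV

After the shift: [K⁺]_out = 7.39, [K⁺]_in = 285 mmol/L.
E_new = (58.9/1)·log₁₀(7.39/285) = 58.90 · (-1.5862) = -93.43 mV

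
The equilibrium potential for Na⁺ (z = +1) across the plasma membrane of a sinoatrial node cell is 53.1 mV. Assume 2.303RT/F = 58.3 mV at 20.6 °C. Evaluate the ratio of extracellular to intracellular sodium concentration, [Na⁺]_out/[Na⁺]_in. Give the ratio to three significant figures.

log₁₀([out]/[in]) = E·z/(58.3) = 53.1 × 1 / 58.3 = 0.9108
[out]/[in] = 10^(0.9108) = 8.143

8.14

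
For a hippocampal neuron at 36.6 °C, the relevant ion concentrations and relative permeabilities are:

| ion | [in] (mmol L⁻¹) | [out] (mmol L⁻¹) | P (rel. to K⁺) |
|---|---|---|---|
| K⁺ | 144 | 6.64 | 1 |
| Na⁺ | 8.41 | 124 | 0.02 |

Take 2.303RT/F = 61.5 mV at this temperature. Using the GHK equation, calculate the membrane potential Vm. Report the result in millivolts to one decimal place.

Vm = 61.5 · log₁₀[(Σ P·[cation]ₒ + Σ P·[anion]ᵢ) / (Σ P·[cation]ᵢ + Σ P·[anion]ₒ)]
Numerator = 1×6.64 + 0.02×124 = 9.12
Denominator = 1×144 + 0.02×8.41 = 144.2
Vm = 61.5 · log₁₀(0.063259) = 61.5 × (-1.1989) = -73.73 mV

-73.7 mV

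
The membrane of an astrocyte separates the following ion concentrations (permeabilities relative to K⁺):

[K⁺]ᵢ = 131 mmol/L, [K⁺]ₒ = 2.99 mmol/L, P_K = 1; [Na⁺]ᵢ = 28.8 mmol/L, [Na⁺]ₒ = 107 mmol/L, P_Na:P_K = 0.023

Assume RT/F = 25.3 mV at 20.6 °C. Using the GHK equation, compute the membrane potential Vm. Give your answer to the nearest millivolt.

-81 mV

Vm = 25.3 · ln[(Σ P·[cation]ₒ + Σ P·[anion]ᵢ) / (Σ P·[cation]ᵢ + Σ P·[anion]ₒ)]
Numerator = 1×2.99 + 0.023×107 = 5.451
Denominator = 1×131 + 0.023×28.8 = 131.7
Vm = 25.3 · ln(0.041401) = 25.3 × (-3.1844) = -80.57 mV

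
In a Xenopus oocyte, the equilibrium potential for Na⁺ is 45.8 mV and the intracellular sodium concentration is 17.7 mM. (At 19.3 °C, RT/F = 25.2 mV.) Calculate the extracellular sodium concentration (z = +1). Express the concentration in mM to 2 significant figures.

110 mM

Nernst: E = (25.2/1) · ln([out]/[in]), so ln([out]/[in]) = 45.8 × 1 / 25.2 = 1.8175.
[out]/[in] = e^(1.8175) = 6.156.
[out] = 6.156 × 17.7 = 109 mM.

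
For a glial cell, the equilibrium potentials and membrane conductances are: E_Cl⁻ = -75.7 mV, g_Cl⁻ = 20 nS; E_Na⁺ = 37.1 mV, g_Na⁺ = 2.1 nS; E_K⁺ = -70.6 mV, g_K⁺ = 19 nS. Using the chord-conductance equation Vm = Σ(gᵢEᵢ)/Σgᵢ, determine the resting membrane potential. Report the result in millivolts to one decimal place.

Σ gᵢEᵢ = 20·(-75.7) + 2.1·(37.1) + 19·(-70.6) = -2777.49
Σ gᵢ = 20 + 2.1 + 19 = 41.1
Vm = -2777.49 / 41.1 = -67.58 mV

-67.6 mV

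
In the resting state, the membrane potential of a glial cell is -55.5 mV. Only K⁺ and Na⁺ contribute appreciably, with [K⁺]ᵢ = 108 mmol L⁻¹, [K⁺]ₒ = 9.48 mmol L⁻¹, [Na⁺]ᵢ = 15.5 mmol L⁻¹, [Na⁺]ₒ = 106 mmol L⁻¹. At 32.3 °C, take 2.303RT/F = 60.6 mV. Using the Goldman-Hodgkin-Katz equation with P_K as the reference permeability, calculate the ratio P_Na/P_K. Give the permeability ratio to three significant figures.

Let α = P_Na/P_K. GHK: Vm = 60.6·log₁₀[(Kₒ + α·Naₒ)/(Kᵢ + α·Naᵢ)].
10^(Vm/60.6) = 10^(-55.5/60.6) = 0.12138
So 0.12138·(Kᵢ + α·Naᵢ) = Kₒ + α·Naₒ → α = (0.12138·108.0 − 9.48) / (106.0 − 0.12138·15.5)
α = (13.11 − 9.48) / (106.0 − 1.881) = 3.629/104.1 = 0.03486

0.0349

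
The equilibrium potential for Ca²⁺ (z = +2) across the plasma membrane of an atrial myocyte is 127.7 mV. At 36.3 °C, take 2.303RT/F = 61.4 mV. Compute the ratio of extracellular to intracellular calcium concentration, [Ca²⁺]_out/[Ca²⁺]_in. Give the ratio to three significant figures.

14400

log₁₀([out]/[in]) = E·z/(61.4) = 127.7 × 2 / 61.4 = 4.1596
[out]/[in] = 10^(4.1596) = 1.444e+04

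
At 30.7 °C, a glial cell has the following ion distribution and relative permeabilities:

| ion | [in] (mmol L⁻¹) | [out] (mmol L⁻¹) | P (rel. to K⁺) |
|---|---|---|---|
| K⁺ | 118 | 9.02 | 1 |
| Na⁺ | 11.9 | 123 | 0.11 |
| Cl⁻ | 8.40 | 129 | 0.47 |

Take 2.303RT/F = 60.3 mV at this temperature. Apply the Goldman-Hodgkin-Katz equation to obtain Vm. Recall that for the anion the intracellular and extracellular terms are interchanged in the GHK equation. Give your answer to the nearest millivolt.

-50 mV

Vm = 60.3 · log₁₀[(Σ P·[cation]ₒ + Σ P·[anion]ᵢ) / (Σ P·[cation]ᵢ + Σ P·[anion]ₒ)]
Numerator = 1×9.02 + 0.11×123 + 0.47×8.40 = 26.5
Denominator = 1×118 + 0.11×11.9 + 0.47×129 = 179.9
Vm = 60.3 · log₁₀(0.14726) = 60.3 × (-0.8319) = -50.16 mV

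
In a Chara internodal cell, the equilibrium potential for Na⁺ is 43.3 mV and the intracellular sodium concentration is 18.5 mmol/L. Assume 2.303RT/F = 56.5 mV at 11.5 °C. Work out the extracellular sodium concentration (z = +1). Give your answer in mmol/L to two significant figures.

110 mmol/L

Nernst: E = (56.5/1) · log₁₀([out]/[in]), so log₁₀([out]/[in]) = 43.3 × 1 / 56.5 = 0.7664.
[out]/[in] = 10^(0.7664) = 5.839.
[out] = 5.839 × 18.5 = 108 mmol/L.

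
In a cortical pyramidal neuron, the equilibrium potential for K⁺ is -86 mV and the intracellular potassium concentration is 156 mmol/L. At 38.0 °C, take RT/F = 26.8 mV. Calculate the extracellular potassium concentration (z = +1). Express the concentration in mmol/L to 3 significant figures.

Nernst: E = (26.8/1) · ln([out]/[in]), so ln([out]/[in]) = -86.0 × 1 / 26.8 = -3.2090.
[out]/[in] = e^(-3.2090) = 0.0404.
[out] = 0.0404 × 156 = 6.302 mmol/L.

6.30 mmol/L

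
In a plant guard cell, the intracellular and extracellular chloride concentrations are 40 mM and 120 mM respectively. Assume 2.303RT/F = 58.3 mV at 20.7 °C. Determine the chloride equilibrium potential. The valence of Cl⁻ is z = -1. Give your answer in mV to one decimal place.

-27.8 mV

E = (58.3/z) · log₁₀([Cl⁻]_out/[Cl⁻]_in) with z = -1.
For an anion, dividing by z = -1 reverses the sign.
= (58.3/-1) · log₁₀(120/40) = -58.30 · log₁₀(3)
= -58.30 · (0.4771) = -27.82 mV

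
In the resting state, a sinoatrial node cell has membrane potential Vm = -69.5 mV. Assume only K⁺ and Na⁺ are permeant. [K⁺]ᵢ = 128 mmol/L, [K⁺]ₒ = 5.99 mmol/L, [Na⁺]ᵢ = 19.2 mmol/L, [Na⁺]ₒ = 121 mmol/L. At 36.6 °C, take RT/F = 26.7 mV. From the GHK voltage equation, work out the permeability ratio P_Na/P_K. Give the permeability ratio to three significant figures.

Let α = P_Na/P_K. GHK: Vm = 26.7·ln[(Kₒ + α·Naₒ)/(Kᵢ + α·Naᵢ)].
e^(Vm/26.7) = e^(-69.5/26.7) = 0.074051
So 0.074051·(Kᵢ + α·Naᵢ) = Kₒ + α·Naₒ → α = (0.074051·128.0 − 5.99) / (121.0 − 0.074051·19.2)
α = (9.479 − 5.99) / (121.0 − 1.422) = 3.489/119.6 = 0.02917

0.0292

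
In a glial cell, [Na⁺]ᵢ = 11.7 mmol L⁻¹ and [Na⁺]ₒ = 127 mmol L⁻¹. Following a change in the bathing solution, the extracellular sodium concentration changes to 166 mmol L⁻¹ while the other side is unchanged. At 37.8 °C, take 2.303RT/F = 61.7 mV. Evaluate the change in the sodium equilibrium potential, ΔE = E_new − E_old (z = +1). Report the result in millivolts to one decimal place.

7.2 mV

E_old = (61.7/1)·log₁₀(127/11.7) = 63.90 mV
E_new = (61.7/1)·log₁₀(166/11.7) = 71.07 mV
ΔE = 71.07 − (63.90) = 7.18 mV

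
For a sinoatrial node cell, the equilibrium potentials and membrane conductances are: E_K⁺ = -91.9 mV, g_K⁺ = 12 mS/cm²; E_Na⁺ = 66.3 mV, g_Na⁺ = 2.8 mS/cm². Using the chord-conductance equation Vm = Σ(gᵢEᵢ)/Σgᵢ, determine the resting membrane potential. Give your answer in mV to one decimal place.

Σ gᵢEᵢ = 12·(-91.9) + 2.8·(66.3) = -917.16
Σ gᵢ = 12 + 2.8 = 14.8
Vm = -917.16 / 14.8 = -61.97 mV

-62.0 mV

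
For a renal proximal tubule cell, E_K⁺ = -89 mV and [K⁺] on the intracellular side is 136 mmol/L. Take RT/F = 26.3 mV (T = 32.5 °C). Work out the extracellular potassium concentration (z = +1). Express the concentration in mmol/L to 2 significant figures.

4.6 mmol/L

Nernst: E = (26.3/1) · ln([out]/[in]), so ln([out]/[in]) = -89.0 × 1 / 26.3 = -3.3840.
[out]/[in] = e^(-3.3840) = 0.03391.
[out] = 0.03391 × 136 = 4.612 mmol/L.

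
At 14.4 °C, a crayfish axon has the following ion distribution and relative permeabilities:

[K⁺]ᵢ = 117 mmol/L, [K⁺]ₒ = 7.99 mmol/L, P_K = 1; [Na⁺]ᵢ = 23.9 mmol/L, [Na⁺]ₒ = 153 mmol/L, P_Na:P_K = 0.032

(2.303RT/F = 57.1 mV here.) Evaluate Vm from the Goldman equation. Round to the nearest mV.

Vm = 57.1 · log₁₀[(Σ P·[cation]ₒ + Σ P·[anion]ᵢ) / (Σ P·[cation]ᵢ + Σ P·[anion]ₒ)]
Numerator = 1×7.99 + 0.032×153 = 12.89
Denominator = 1×117 + 0.032×23.9 = 117.8
Vm = 57.1 · log₁₀(0.10942) = 57.1 × (-0.9609) = -54.87 mV

-55 mV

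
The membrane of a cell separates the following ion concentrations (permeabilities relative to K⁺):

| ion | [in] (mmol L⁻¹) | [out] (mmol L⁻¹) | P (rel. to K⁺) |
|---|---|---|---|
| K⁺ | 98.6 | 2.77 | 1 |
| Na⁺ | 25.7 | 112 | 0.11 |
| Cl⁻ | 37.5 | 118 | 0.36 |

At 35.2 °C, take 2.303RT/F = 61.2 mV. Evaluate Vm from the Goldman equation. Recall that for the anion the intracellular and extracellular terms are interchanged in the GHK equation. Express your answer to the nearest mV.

-43 mV

Vm = 61.2 · log₁₀[(Σ P·[cation]ₒ + Σ P·[anion]ᵢ) / (Σ P·[cation]ᵢ + Σ P·[anion]ₒ)]
Numerator = 1×2.77 + 0.11×112 + 0.36×37.5 = 28.59
Denominator = 1×98.6 + 0.11×25.7 + 0.36×118 = 143.9
Vm = 61.2 · log₁₀(0.19867) = 61.2 × (-0.7019) = -42.95 mV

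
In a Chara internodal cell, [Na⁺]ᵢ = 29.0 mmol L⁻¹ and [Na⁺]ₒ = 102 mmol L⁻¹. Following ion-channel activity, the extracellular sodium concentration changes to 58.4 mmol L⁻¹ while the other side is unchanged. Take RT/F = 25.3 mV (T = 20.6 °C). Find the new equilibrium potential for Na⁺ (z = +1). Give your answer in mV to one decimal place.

After the shift: [Na⁺]_out = 58.4, [Na⁺]_in = 29.0 mmol L⁻¹.
E_new = (25.3/1)·ln(58.4/29.0) = 25.30 · (0.7000) = 17.71 mV

17.7 mV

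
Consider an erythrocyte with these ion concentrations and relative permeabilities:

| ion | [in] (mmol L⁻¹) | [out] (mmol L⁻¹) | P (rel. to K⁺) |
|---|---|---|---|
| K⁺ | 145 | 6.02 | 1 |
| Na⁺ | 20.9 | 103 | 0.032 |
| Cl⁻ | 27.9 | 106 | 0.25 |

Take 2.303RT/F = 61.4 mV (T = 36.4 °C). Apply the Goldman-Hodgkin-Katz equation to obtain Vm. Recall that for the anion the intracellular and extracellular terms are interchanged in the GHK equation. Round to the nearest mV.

-63 mV

Vm = 61.4 · log₁₀[(Σ P·[cation]ₒ + Σ P·[anion]ᵢ) / (Σ P·[cation]ᵢ + Σ P·[anion]ₒ)]
Numerator = 1×6.02 + 0.032×103 + 0.25×27.9 = 16.29
Denominator = 1×145 + 0.032×20.9 + 0.25×106 = 172.2
Vm = 61.4 · log₁₀(0.094622) = 61.4 × (-1.0240) = -62.87 mV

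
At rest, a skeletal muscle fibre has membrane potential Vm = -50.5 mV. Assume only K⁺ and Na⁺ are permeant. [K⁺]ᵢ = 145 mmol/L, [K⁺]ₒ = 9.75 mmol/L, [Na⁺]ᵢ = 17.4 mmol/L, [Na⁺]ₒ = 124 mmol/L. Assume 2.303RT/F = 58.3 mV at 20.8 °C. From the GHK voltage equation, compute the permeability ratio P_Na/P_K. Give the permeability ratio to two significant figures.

Let α = P_Na/P_K. GHK: Vm = 58.3·log₁₀[(Kₒ + α·Naₒ)/(Kᵢ + α·Naᵢ)].
10^(Vm/58.3) = 10^(-50.5/58.3) = 0.13608
So 0.13608·(Kᵢ + α·Naᵢ) = Kₒ + α·Naₒ → α = (0.13608·145.0 − 9.75) / (124.0 − 0.13608·17.4)
α = (19.73 − 9.75) / (124.0 − 2.368) = 9.981/121.6 = 0.08206

0.082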